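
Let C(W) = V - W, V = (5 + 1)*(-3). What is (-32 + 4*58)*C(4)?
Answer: -4400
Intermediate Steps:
V = -18 (V = 6*(-3) = -18)
C(W) = -18 - W
(-32 + 4*58)*C(4) = (-32 + 4*58)*(-18 - 1*4) = (-32 + 232)*(-18 - 4) = 200*(-22) = -4400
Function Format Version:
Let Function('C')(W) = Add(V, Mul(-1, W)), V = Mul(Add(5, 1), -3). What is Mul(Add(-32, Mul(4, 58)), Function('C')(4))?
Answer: -4400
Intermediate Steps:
V = -18 (V = Mul(6, -3) = -18)
Function('C')(W) = Add(-18, Mul(-1, W))
Mul(Add(-32, Mul(4, 58)), Function('C')(4)) = Mul(Add(-32, Mul(4, 58)), Add(-18, Mul(-1, 4))) = Mul(Add(-32, 232), Add(-18, -4)) = Mul(200, -22) = -4400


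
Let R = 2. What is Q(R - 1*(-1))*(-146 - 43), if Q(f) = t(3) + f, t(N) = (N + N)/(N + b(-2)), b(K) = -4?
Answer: 567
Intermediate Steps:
t(N) = 2*N/(-4 + N) (t(N) = (N + N)/(N - 4) = (2*N)/(-4 + N) = 2*N/(-4 + N))
Q(f) = -6 + f (Q(f) = 2*3/(-4 + 3) + f = 2*3/(-1) + f = 2*3*(-1) + f = -6 + f)
Q(R - 1*(-1))*(-146 - 43) = (-6 + (2 - 1*(-1)))*(-146 - 43) = (-6 + (2 + 1))*(-189) = (-6 + 3)*(-189) = -3*(-189) = 567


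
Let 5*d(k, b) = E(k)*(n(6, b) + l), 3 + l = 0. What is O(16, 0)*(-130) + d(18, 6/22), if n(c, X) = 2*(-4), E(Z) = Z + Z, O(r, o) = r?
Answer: -10796/5 ≈ -2159.2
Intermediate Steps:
E(Z) = 2*Z
n(c, X) = -8
l = -3 (l = -3 + 0 = -3)
d(k, b) = -22*k/5 (d(k, b) = ((2*k)*(-8 - 3))/5 = ((2*k)*(-11))/5 = (-22*k)/5 = -22*k/5)
O(16, 0)*(-130) + d(18, 6/22) = 16*(-130) - 22/5*18 = -2080 - 396/5 = -10796/5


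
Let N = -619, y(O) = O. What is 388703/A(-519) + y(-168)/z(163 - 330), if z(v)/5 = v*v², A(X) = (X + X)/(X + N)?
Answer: 5150502196278397/12086116485 ≈ 4.2615e+5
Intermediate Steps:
A(X) = 2*X/(-619 + X) (A(X) = (X + X)/(X - 619) = (2*X)/(-619 + X) = 2*X/(-619 + X))
z(v) = 5*v³ (z(v) = 5*(v*v²) = 5*v³)
388703/A(-519) + y(-168)/z(163 - 330) = 388703/((2*(-519)/(-619 - 519))) - 168*1/(5*(163 - 330)³) = 388703/((2*(-519)/(-1138))) - 168/(5*(-167)³) = 388703/((2*(-519)*(-1/1138))) - 168/(5*(-4657463)) = 388703/(519/569) - 168/(-23287315) = 388703*(569/519) - 168*(-1/23287315) = 221172007/519 + 168/23287315 = 5150502196278397/12086116485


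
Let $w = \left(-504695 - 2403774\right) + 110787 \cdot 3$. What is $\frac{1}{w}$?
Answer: $- \frac{1}{2576108} \approx -3.8818 \cdot 10^{-7}$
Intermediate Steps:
$w = -2576108$ ($w = \left(-504695 - 2403774\right) + 332361 = -2908469 + 332361 = -2576108$)
$\frac{1}{w} = \frac{1}{-2576108} = - \frac{1}{2576108}$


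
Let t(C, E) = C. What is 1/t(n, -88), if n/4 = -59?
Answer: -1/236 ≈ -0.0042373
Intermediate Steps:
n = -236 (n = 4*(-59) = -236)
1/t(n, -88) = 1/(-236) = -1/236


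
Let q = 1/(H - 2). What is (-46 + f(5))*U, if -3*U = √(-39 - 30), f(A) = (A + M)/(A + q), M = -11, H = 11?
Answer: 1085*I*√69/69 ≈ 130.62*I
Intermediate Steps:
q = ⅑ (q = 1/(11 - 2) = 1/9 = ⅑ ≈ 0.11111)
f(A) = (-11 + A)/(⅑ + A) (f(A) = (A - 11)/(A + ⅑) = (-11 + A)/(⅑ + A))
U = -I*√69/3 (U = -√(-39 - 30)/3 = -I*√69/3 ≈ -2.7689*I)
(-46 + f(5))*U = (-46 + 9*(-11 + 5)/(1 + 9*5))*(-I*√69/3) = (-46 + 9*(-6)/(1 + 45))*(-I*√69/3) = (-46 + 9*(-6)/46)*(-I*√69/3) = (-46 + 9*(1/46)*(-6))*(-I*√69/3) = (-46 - 27/23)*(-I*√69/3) = -(-1085)*I*√69/69 = 1085*I*√69/69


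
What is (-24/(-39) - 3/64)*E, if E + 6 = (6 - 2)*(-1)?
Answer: -2365/416 ≈ -5.6851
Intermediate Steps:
E = -10 (E = -6 + (6 - 2)*(-1) = -6 + 4*(-1) = -6 - 4 = -10)
(-24/(-39) - 3/64)*E = (-24/(-39) - 3/64)*(-10) = (-24*(-1/39) - 3*1/64)*(-10) = (8/13 - 3/64)*(-10) = (473/832)*(-10) = -2365/416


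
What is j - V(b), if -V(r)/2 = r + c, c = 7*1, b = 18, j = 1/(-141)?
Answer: 7049/141 ≈ 49.993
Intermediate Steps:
j = -1/141 ≈ -0.0070922
c = 7
V(r) = -14 - 2*r (V(r) = -2*(r + 7) = -2*(7 + r) = -14 - 2*r)
j - V(b) = -1/141 - (-14 - 2*18) = -1/141 - (-14 - 36) = -1/141 - 1*(-50) = -1/141 + 50 = 7049/141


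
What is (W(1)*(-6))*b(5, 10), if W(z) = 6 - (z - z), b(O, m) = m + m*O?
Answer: -2160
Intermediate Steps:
b(O, m) = m + O*m
W(z) = 6 (W(z) = 6 - 1*0 = 6 + 0 = 6)
(W(1)*(-6))*b(5, 10) = (6*(-6))*(10*(1 + 5)) = -360*6 = -36*60 = -2160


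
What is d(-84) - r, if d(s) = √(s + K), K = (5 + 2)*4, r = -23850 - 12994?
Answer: 36844 + 2*I*√14 ≈ 36844.0 + 7.4833*I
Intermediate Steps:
r = -36844
K = 28 (K = 7*4 = 28)
d(s) = √(28 + s) (d(s) = √(s + 28) = √(28 + s))
d(-84) - r = √(28 - 84) - 1*(-36844) = √(-56) + 36844 = 2*I*√14 + 36844 = 36844 + 2*I*√14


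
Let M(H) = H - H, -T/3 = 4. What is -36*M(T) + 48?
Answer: 48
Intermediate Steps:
T = -12 (T = -3*4 = -12)
M(H) = 0
-36*M(T) + 48 = -36*0 + 48 = 0 + 48 = 48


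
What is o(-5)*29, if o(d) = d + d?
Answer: -290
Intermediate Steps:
o(d) = 2*d
o(-5)*29 = (2*(-5))*29 = -10*29 = -290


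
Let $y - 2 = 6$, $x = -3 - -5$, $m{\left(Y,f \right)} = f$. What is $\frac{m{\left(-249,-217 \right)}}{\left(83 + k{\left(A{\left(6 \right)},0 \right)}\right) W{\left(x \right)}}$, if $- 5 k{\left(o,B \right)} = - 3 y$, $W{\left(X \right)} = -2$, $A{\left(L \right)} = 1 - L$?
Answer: $\frac{1085}{878} \approx 1.2358$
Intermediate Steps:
$x = 2$ ($x = -3 + 5 = 2$)
$y = 8$ ($y = 2 + 6 = 8$)
$k{\left(o,B \right)} = \frac{24}{5}$ ($k{\left(o,B \right)} = - \frac{\left(-3\right) 8}{5} = \left(- \frac{1}{5}\right) \left(-24\right) = \frac{24}{5}$)
$\frac{m{\left(-249,-217 \right)}}{\left(83 + k{\left(A{\left(6 \right)},0 \right)}\right) W{\left(x \right)}} = - \frac{217}{\left(83 + \frac{24}{5}\right) \left(-2\right)} = - \frac{217}{\frac{439}{5} \left(-2\right)} = - \frac{217}{- \frac{878}{5}} = \left(-217\right) \left(- \frac{5}{878}\right) = \frac{1085}{878}$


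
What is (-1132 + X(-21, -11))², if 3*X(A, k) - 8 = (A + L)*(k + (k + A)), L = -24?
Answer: 2111209/9 ≈ 2.3458e+5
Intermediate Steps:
X(A, k) = 8/3 + (-24 + A)*(A + 2*k)/3 (X(A, k) = 8/3 + ((A - 24)*(k + (k + A)))/3 = 8/3 + ((-24 + A)*(k + (A + k)))/3 = 8/3 + ((-24 + A)*(A + 2*k))/3 = 8/3 + (-24 + A)*(A + 2*k)/3)
(-1132 + X(-21, -11))² = (-1132 + (8/3 - 16*(-11) - 8*(-21) + (⅓)*(-21)² + (⅔)*(-21)*(-11)))² = (-1132 + (8/3 + 176 + 168 + (⅓)*441 + 154))² = (-1132 + (8/3 + 176 + 168 + 147 + 154))² = (-1132 + 1943/3)² = (-1453/3)² = 2111209/9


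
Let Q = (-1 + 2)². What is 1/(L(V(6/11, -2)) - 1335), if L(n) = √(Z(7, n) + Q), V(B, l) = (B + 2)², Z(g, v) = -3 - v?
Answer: -53845/71883417 - 11*I*√114/71883417 ≈ -0.00074906 - 1.6339e-6*I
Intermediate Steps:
V(B, l) = (2 + B)²
Q = 1 (Q = 1² = 1)
L(n) = √(-2 - n) (L(n) = √((-3 - n) + 1) = √(-2 - n))
1/(L(V(6/11, -2)) - 1335) = 1/(√(-2 - (2 + 6/11)²) - 1335) = 1/(√(-2 - (28/11)²) - 1335) = 1/(√(-2 - 1*784/121) - 1335) = 1/(√(-2 - 784/121) - 1335) = 1/(√(-1026/121) - 1335) = 1/(3*I*√114/11 - 1335) = 1/(-1335 + 3*I*√114/11)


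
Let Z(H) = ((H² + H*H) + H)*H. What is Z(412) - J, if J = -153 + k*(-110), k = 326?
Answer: 140074813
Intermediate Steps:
Z(H) = H*(H + 2*H²) (Z(H) = ((H² + H²) + H)*H = (2*H² + H)*H = (H + 2*H²)*H = H*(H + 2*H²))
J = -36013 (J = -153 + 326*(-110) = -153 - 35860 = -36013)
Z(412) - J = 412²*(1 + 2*412) - 1*(-36013) = 169744*(1 + 824) + 36013 = 169744*825 + 36013 = 140038800 + 36013 = 140074813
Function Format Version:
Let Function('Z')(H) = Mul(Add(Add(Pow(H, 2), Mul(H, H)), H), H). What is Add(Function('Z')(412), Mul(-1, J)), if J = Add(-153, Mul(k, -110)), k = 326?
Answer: 140074813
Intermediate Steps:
Function('Z')(H) = Mul(H, Add(H, Mul(2, Pow(H, 2)))) (Function('Z')(H) = Mul(Add(Add(Pow(H, 2), Pow(H, 2)), H), H) = Mul(Add(Mul(2, Pow(H, 2)), H), H) = Mul(Add(H, Mul(2, Pow(H, 2))), H) = Mul(H, Add(H, Mul(2, Pow(H, 2)))))
J = -36013 (J = Add(-153, Mul(326, -110)) = Add(-153, -35860) = -36013)
Add(Function('Z')(412), Mul(-1, J)) = Add(Mul(Pow(412, 2), Add(1, Mul(2, 412))), Mul(-1, -36013)) = Add(Mul(169744, Add(1, 824)), 36013) = Add(Mul(169744, 825), 36013) = Add(140038800, 36013) = 140074813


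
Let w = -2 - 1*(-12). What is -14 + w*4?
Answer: 26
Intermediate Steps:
w = 10 (w = -2 + 12 = 10)
-14 + w*4 = -14 + 10*4 = -14 + 40 = 26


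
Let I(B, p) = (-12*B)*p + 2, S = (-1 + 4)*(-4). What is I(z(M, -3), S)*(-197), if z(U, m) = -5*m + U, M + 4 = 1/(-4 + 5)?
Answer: -340810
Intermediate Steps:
S = -12 (S = 3*(-4) = -12)
M = -3 (M = -4 + 1/(-4 + 5) = -4 + 1/1 = -4 + 1 = -3)
z(U, m) = U - 5*m
I(B, p) = 2 - 12*B*p (I(B, p) = -12*B*p + 2 = 2 - 12*B*p)
I(z(M, -3), S)*(-197) = (2 - 12*(-3 - 5*(-3))*(-12))*(-197) = (2 - 12*(-3 + 15)*(-12))*(-197) = (2 - 12*12*(-12))*(-197) = (2 + 1728)*(-197) = 1730*(-197) = -340810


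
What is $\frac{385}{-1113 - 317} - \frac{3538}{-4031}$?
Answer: $\frac{2199}{3614} \approx 0.60847$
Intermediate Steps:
$\frac{385}{-1113 - 317} - \frac{3538}{-4031} = \frac{385}{-1113 - 317} - - \frac{122}{139} = \frac{385}{-1430} + \frac{122}{139} = 385 \left(- \frac{1}{1430}\right) + \frac{122}{139} = - \frac{7}{26} + \frac{122}{139} = \frac{2199}{3614}$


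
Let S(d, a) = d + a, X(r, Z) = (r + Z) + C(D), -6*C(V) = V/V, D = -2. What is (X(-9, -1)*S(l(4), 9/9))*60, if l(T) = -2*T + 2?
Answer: 3050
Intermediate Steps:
C(V) = -⅙ (C(V) = -V/(6*V) = -⅙*1 = -⅙)
l(T) = 2 - 2*T
X(r, Z) = -⅙ + Z + r (X(r, Z) = (r + Z) - ⅙ = (Z + r) - ⅙ = -⅙ + Z + r)
S(d, a) = a + d
(X(-9, -1)*S(l(4), 9/9))*60 = ((-⅙ - 1 - 9)*(9/9 + (2 - 2*4)))*60 = -61*(9*(⅑) + (2 - 8))/6*60 = -61*(1 - 6)/6*60 = -61/6*(-5)*60 = (305/6)*60 = 3050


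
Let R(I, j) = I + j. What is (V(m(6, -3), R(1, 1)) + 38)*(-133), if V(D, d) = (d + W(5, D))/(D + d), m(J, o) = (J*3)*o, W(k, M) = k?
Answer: -261877/52 ≈ -5036.1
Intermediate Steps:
m(J, o) = 3*J*o (m(J, o) = (3*J)*o = 3*J*o)
V(D, d) = (5 + d)/(D + d) (V(D, d) = (d + 5)/(D + d) = (5 + d)/(D + d))
(V(m(6, -3), R(1, 1)) + 38)*(-133) = ((5 + (1 + 1))/(3*6*(-3) + (1 + 1)) + 38)*(-133) = ((5 + 2)/(-54 + 2) + 38)*(-133) = (7/(-52) + 38)*(-133) = (-1/52*7 + 38)*(-133) = (-7/52 + 38)*(-133) = (1969/52)*(-133) = -261877/52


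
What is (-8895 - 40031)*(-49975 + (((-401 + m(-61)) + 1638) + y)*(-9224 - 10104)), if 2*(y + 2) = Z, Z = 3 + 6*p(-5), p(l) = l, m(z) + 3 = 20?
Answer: 1173622356978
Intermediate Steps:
m(z) = 17 (m(z) = -3 + 20 = 17)
Z = -27 (Z = 3 + 6*(-5) = 3 - 30 = -27)
y = -31/2 (y = -2 + (½)*(-27) = -2 - 27/2 = -31/2 ≈ -15.500)
(-8895 - 40031)*(-49975 + (((-401 + m(-61)) + 1638) + y)*(-9224 - 10104)) = (-8895 - 40031)*(-49975 + (((-401 + 17) + 1638) - 31/2)*(-9224 - 10104)) = -48926*(-49975 + ((-384 + 1638) - 31/2)*(-19328)) = -48926*(-49975 + (1254 - 31/2)*(-19328)) = -48926*(-49975 + (2477/2)*(-19328)) = -48926*(-49975 - 23937728) = -48926*(-23987703) = 1173622356978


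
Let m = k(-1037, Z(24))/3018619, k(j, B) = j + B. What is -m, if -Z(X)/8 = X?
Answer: 1229/3018619 ≈ 0.00040714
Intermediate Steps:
Z(X) = -8*X
k(j, B) = B + j
m = -1229/3018619 (m = (-8*24 - 1037)/3018619 = (-192 - 1037)*(1/3018619) = -1229*1/3018619 = -1229/3018619 ≈ -0.00040714)
-m = -1*(-1229/3018619) = 1229/3018619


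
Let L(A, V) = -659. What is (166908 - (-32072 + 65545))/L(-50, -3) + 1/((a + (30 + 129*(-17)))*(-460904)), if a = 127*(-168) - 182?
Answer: -1456398674407781/7192765964216 ≈ -202.48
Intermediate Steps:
a = -21518 (a = -21336 - 182 = -21518)
(166908 - (-32072 + 65545))/L(-50, -3) + 1/((a + (30 + 129*(-17)))*(-460904)) = (166908 - (-32072 + 65545))/(-659) + 1/((-21518 + (30 + 129*(-17)))*(-460904)) = (166908 - 1*33473)*(-1/659) - 1/460904/(-21518 + (30 - 2193)) = (166908 - 33473)*(-1/659) - 1/460904/(-21518 - 2163) = 133435*(-1/659) - 1/460904/(-23681) = -133435/659 - 1/23681*(-1/460904) = -133435/659 + 1/10914667624 = -1456398674407781/7192765964216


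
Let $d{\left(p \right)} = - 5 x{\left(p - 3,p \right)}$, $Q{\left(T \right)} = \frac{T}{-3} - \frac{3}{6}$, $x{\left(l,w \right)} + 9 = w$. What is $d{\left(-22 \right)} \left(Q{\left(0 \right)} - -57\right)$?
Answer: $\frac{17515}{2} \approx 8757.5$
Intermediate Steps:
$x{\left(l,w \right)} = -9 + w$
$Q{\left(T \right)} = - \frac{1}{2} - \frac{T}{3}$ ($Q{\left(T \right)} = T \left(- \frac{1}{3}\right) - \frac{1}{2} = - \frac{T}{3} - \frac{1}{2} = - \frac{1}{2} - \frac{T}{3}$)
$d{\left(p \right)} = 45 - 5 p$ ($d{\left(p \right)} = - 5 \left(-9 + p\right) = 45 - 5 p$)
$d{\left(-22 \right)} \left(Q{\left(0 \right)} - -57\right) = \left(45 - -110\right) \left(\left(- \frac{1}{2} - 0\right) - -57\right) = \left(45 + 110\right) \left(\left(- \frac{1}{2} + 0\right) + 57\right) = 155 \left(- \frac{1}{2} + 57\right) = 155 \cdot \frac{113}{2} = \frac{17515}{2}$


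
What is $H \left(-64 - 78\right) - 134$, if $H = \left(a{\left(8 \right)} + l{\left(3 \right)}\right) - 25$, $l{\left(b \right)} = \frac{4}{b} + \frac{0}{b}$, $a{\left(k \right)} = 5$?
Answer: $\frac{7550}{3} \approx 2516.7$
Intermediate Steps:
$l{\left(b \right)} = \frac{4}{b}$ ($l{\left(b \right)} = \frac{4}{b} + 0 = \frac{4}{b}$)
$H = - \frac{56}{3}$ ($H = \left(5 + \frac{4}{3}\right) - 25 = \frac{19}{3} - 25 = - \frac{56}{3} \approx -18.667$)
$H \left(-64 - 78\right) - 134 = - \frac{56 \left(-64 - 78\right)}{3} - 134 = \left(- \frac{56}{3}\right) \left(-142\right) - 134 = \frac{7952}{3} - 134 = \frac{7550}{3}$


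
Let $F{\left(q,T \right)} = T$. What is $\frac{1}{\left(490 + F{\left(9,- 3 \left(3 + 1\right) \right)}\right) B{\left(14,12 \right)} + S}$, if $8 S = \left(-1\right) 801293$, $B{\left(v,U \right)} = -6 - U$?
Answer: $- \frac{8}{870125} \approx -9.1941 \cdot 10^{-6}$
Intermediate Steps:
$S = - \frac{801293}{8}$ ($S = \frac{\left(-1\right) 801293}{8} = \frac{1}{8} \left(-801293\right) = - \frac{801293}{8} \approx -1.0016 \cdot 10^{5}$)
$\frac{1}{\left(490 + F{\left(9,- 3 \left(3 + 1\right) \right)}\right) B{\left(14,12 \right)} + S} = \frac{1}{\left(490 - 3 \left(3 + 1\right)\right) \left(-6 - 12\right) - \frac{801293}{8}} = \frac{1}{\left(490 - 12\right) \left(-6 - 12\right) - \frac{801293}{8}} = \frac{1}{\left(490 - 12\right) \left(-18\right) - \frac{801293}{8}} = \frac{1}{478 \left(-18\right) - \frac{801293}{8}} = \frac{1}{-8604 - \frac{801293}{8}} = \frac{1}{- \frac{870125}{8}} = - \frac{8}{870125}$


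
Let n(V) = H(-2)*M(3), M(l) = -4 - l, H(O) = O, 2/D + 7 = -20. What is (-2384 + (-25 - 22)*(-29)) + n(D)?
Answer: -1007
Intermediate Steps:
D = -2/27 (D = 2/(-7 - 20) = 2/(-27) = 2*(-1/27) = -2/27 ≈ -0.074074)
n(V) = 14 (n(V) = -2*(-4 - 1*3) = -2*(-4 - 3) = -2*(-7) = 14)
(-2384 + (-25 - 22)*(-29)) + n(D) = (-2384 + (-25 - 22)*(-29)) + 14 = (-2384 - 47*(-29)) + 14 = (-2384 + 1363) + 14 = -1021 + 14 = -1007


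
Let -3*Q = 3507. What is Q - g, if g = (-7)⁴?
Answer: -3570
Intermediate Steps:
g = 2401
Q = -1169 (Q = -⅓*3507 = -1169)
Q - g = -1169 - 1*2401 = -1169 - 2401 = -3570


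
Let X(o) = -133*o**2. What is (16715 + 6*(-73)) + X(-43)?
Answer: -229640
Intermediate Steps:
(16715 + 6*(-73)) + X(-43) = (16715 + 6*(-73)) - 133*(-43)**2 = (16715 - 438) - 133*1849 = 16277 - 245917 = -229640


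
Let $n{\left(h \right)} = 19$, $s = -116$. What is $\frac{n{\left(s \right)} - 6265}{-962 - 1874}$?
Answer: $\frac{3123}{1418} \approx 2.2024$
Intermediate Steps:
$\frac{n{\left(s \right)} - 6265}{-962 - 1874} = \frac{19 - 6265}{-962 - 1874} = - \frac{6246}{-2836} = \left(-6246\right) \left(- \frac{1}{2836}\right) = \frac{3123}{1418}$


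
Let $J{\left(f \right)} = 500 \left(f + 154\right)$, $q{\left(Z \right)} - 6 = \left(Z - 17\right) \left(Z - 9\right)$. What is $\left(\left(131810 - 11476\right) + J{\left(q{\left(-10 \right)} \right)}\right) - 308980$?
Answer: $147854$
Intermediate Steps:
$q{\left(Z \right)} = 6 + \left(-17 + Z\right) \left(-9 + Z\right)$ ($q{\left(Z \right)} = 6 + \left(Z - 17\right) \left(Z - 9\right) = 6 + \left(-17 + Z\right) \left(-9 + Z\right)$)
$J{\left(f \right)} = 77000 + 500 f$ ($J{\left(f \right)} = 500 \left(154 + f\right) = 77000 + 500 f$)
$\left(\left(131810 - 11476\right) + J{\left(q{\left(-10 \right)} \right)}\right) - 308980 = \left(\left(131810 - 11476\right) + \left(77000 + 500 \left(159 + \left(-10\right)^{2} - -260\right)\right)\right) - 308980 = \left(\left(131810 - 11476\right) + \left(77000 + 500 \left(159 + 100 + 260\right)\right)\right) - 308980 = \left(120334 + \left(77000 + 500 \cdot 519\right)\right) - 308980 = \left(120334 + \left(77000 + 259500\right)\right) - 308980 = \left(120334 + 336500\right) - 308980 = 456834 - 308980 = 147854$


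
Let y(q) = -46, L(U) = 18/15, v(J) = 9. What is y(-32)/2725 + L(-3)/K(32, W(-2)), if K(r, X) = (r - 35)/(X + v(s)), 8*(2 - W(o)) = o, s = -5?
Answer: -24617/5450 ≈ -4.5169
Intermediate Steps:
W(o) = 2 - o/8
L(U) = 6/5 (L(U) = 18*(1/15) = 6/5)
K(r, X) = (-35 + r)/(9 + X) (K(r, X) = (r - 35)/(X + 9) = (-35 + r)/(9 + X))
y(-32)/2725 + L(-3)/K(32, W(-2)) = -46/2725 + 6/(5*(((-35 + 32)/(9 + (2 - ⅛*(-2)))))) = -46*1/2725 + 6/(5*((-3/(9 + (2 + ¼))))) = -46/2725 + 6/(5*((-3/(9 + 9/4)))) = -46/2725 + 6/(5*((-3/(45/4)))) = -46/2725 + 6/(5*(((4/45)*(-3)))) = -46/2725 + 6/(5*(-4/15)) = -46/2725 + (6/5)*(-15/4) = -46/2725 - 9/2 = -24617/5450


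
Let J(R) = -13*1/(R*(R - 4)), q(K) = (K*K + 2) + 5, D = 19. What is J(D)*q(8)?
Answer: -923/285 ≈ -3.2386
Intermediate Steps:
q(K) = 7 + K**2 (q(K) = (K**2 + 2) + 5 = (2 + K**2) + 5 = 7 + K**2)
J(R) = -13/(R*(-4 + R)) (J(R) = -13*1/(R*(-4 + R)) = -13/(R*(-4 + R)))
J(D)*q(8) = (-13/(19*(-4 + 19)))*(7 + 8**2) = (-13*1/19/15)*(7 + 64) = -13*1/19*1/15*71 = -13/285*71 = -923/285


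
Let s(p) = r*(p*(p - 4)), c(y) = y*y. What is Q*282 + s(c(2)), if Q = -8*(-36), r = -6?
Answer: 81216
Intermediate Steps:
Q = 288
c(y) = y**2
s(p) = -6*p*(-4 + p) (s(p) = -6*p*(p - 4) = -6*p*(-4 + p))
Q*282 + s(c(2)) = 288*282 + 6*2**2*(4 - 1*2**2) = 81216 + 6*4*(4 - 1*4) = 81216 + 6*4*(4 - 4) = 81216 + 6*4*0 = 81216 + 0 = 81216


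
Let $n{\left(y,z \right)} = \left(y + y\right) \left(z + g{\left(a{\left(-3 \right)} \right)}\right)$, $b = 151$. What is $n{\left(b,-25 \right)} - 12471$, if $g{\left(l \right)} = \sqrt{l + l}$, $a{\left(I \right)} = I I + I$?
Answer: $-20021 + 604 \sqrt{3} \approx -18975.0$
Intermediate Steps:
$a{\left(I \right)} = I + I^{2}$ ($a{\left(I \right)} = I^{2} + I = I + I^{2}$)
$g{\left(l \right)} = \sqrt{2} \sqrt{l}$ ($g{\left(l \right)} = \sqrt{2 l} = \sqrt{2} \sqrt{l}$)
$n{\left(y,z \right)} = 2 y \left(z + 2 \sqrt{3}\right)$ ($n{\left(y,z \right)} = \left(y + y\right) \left(z + \sqrt{2} \sqrt{- 3 \left(1 - 3\right)}\right) = 2 y \left(z + \sqrt{2} \sqrt{\left(-3\right) \left(-2\right)}\right) = 2 y \left(z + \sqrt{2} \sqrt{6}\right) = 2 y \left(z + 2 \sqrt{3}\right)$)
$n{\left(b,-25 \right)} - 12471 = 2 \cdot 151 \left(-25 + 2 \sqrt{3}\right) - 12471 = \left(-7550 + 604 \sqrt{3}\right) - 12471 = -20021 + 604 \sqrt{3}$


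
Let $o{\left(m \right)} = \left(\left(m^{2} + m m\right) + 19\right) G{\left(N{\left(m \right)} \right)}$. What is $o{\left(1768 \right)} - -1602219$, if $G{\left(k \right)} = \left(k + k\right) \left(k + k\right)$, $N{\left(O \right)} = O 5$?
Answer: $1954161076463019$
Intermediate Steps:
$N{\left(O \right)} = 5 O$
$G{\left(k \right)} = 4 k^{2}$ ($G{\left(k \right)} = 2 k 2 k = 4 k^{2}$)
$o{\left(m \right)} = 100 m^{2} \left(19 + 2 m^{2}\right)$ ($o{\left(m \right)} = \left(\left(m^{2} + m m\right) + 19\right) 4 \left(5 m\right)^{2} = \left(\left(m^{2} + m^{2}\right) + 19\right) 4 \cdot 25 m^{2} = \left(2 m^{2} + 19\right) 100 m^{2} = \left(19 + 2 m^{2}\right) 100 m^{2} = 100 m^{2} \left(19 + 2 m^{2}\right)$)
$o{\left(1768 \right)} - -1602219 = 1768^{2} \left(1900 + 200 \cdot 1768^{2}\right) - -1602219 = 3125824 \left(1900 + 200 \cdot 3125824\right) + 1602219 = 3125824 \left(1900 + 625164800\right) + 1602219 = 3125824 \cdot 625166700 + 1602219 = 1954161074860800 + 1602219 = 1954161076463019$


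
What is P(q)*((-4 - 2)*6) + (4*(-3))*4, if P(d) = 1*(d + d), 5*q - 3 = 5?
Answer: -816/5 ≈ -163.20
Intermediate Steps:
q = 8/5 (q = ⅗ + (⅕)*5 = ⅗ + 1 = 8/5 ≈ 1.6000)
P(d) = 2*d (P(d) = 1*(2*d) = 2*d)
P(q)*((-4 - 2)*6) + (4*(-3))*4 = (2*(8/5))*((-4 - 2)*6) + (4*(-3))*4 = 16*(-6*6)/5 - 12*4 = (16/5)*(-36) - 48 = -576/5 - 48 = -816/5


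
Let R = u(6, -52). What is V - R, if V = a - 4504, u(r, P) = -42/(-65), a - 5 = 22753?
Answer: 1186468/65 ≈ 18253.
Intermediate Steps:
a = 22758 (a = 5 + 22753 = 22758)
u(r, P) = 42/65 (u(r, P) = -42*(-1/65) = 42/65)
V = 18254 (V = 22758 - 4504 = 18254)
R = 42/65 ≈ 0.64615
V - R = 18254 - 1*42/65 = 18254 - 42/65 = 1186468/65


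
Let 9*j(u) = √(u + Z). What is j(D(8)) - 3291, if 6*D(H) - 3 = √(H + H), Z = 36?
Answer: -3291 + √1338/54 ≈ -3290.3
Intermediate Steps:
D(H) = ½ + √2*√H/6 (D(H) = ½ + √(H + H)/6 = ½ + √(2*H)/6 = ½ + (√2*√H)/6 = ½ + √2*√H/6)
j(u) = √(36 + u)/9 (j(u) = √(u + 36)/9 = √(36 + u)/9)
j(D(8)) - 3291 = √(36 + (½ + √2*√8/6))/9 - 3291 = √(36 + (½ + √2*(2*√2)/6))/9 - 3291 = √(36 + (½ + ⅔))/9 - 3291 = √(36 + 7/6)/9 - 3291 = √(223/6)/9 - 3291 = (√1338/6)/9 - 3291 = √1338/54 - 3291 = -3291 + √1338/54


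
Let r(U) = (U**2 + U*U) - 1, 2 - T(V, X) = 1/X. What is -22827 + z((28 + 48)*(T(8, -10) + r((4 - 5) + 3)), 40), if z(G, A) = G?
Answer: -110677/5 ≈ -22135.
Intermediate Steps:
T(V, X) = 2 - 1/X
r(U) = -1 + 2*U**2 (r(U) = (U**2 + U**2) - 1 = 2*U**2 - 1 = -1 + 2*U**2)
-22827 + z((28 + 48)*(T(8, -10) + r((4 - 5) + 3)), 40) = -22827 + (28 + 48)*((2 - 1/(-10)) + (-1 + 2*((4 - 5) + 3)**2)) = -22827 + 76*((2 - 1*(-1/10)) + (-1 + 2*(-1 + 3)**2)) = -22827 + 76*((2 + 1/10) + (-1 + 2*2**2)) = -22827 + 76*(21/10 + (-1 + 2*4)) = -22827 + 76*(21/10 + (-1 + 8)) = -22827 + 76*(21/10 + 7) = -22827 + 76*(91/10) = -22827 + 3458/5 = -110677/5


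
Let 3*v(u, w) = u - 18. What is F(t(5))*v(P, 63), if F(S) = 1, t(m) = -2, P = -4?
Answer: -22/3 ≈ -7.3333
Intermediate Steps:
v(u, w) = -6 + u/3 (v(u, w) = (u - 18)/3 = (-18 + u)/3 = -6 + u/3)
F(t(5))*v(P, 63) = 1*(-6 + (⅓)*(-4)) = 1*(-6 - 4/3) = 1*(-22/3) = -22/3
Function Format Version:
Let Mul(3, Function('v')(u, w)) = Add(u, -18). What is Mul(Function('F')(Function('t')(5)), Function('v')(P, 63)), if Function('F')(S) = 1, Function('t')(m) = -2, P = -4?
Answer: Rational(-22, 3) ≈ -7.3333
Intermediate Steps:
Function('v')(u, w) = Add(-6, Mul(Rational(1, 3), u)) (Function('v')(u, w) = Mul(Rational(1, 3), Add(u, -18)) = Mul(Rational(1, 3), Add(-18, u)) = Add(-6, Mul(Rational(1, 3), u)))
Mul(Function('F')(Function('t')(5)), Function('v')(P, 63)) = Mul(1, Add(-6, Mul(Rational(1, 3), -4))) = Mul(1, Add(-6, Rational(-4, 3))) = Mul(1, Rational(-22, 3)) = Rational(-22, 3)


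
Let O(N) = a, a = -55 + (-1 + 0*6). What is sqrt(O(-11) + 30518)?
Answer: sqrt(30462) ≈ 174.53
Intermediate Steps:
a = -56 (a = -55 + (-1 + 0) = -55 - 1 = -56)
O(N) = -56
sqrt(O(-11) + 30518) = sqrt(-56 + 30518) = sqrt(30462)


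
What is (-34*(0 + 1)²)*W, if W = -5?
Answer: 170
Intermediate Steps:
(-34*(0 + 1)²)*W = -34*(0 + 1)²*(-5) = -34*1²*(-5) = -34*1*(-5) = -34*(-5) = 170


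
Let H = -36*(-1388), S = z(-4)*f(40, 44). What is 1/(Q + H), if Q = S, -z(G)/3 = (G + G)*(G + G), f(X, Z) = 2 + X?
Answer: 1/41904 ≈ 2.3864e-5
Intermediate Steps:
z(G) = -12*G² (z(G) = -3*(G + G)*(G + G) = -3*2*G*2*G = -12*G²)
S = -8064 (S = (-12*(-4)²)*(2 + 40) = -12*16*42 = -192*42 = -8064)
H = 49968
Q = -8064
1/(Q + H) = 1/(-8064 + 49968) = 1/41904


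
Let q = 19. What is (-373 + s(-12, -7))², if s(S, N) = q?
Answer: 125316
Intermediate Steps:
s(S, N) = 19
(-373 + s(-12, -7))² = (-373 + 19)² = (-354)² = 125316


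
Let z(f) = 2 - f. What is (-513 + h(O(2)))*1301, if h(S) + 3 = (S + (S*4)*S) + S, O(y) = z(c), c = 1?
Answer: -663510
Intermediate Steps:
O(y) = 1 (O(y) = 2 - 1*1 = 2 - 1 = 1)
h(S) = -3 + 2*S + 4*S² (h(S) = -3 + ((S + (S*4)*S) + S) = -3 + ((S + (4*S)*S) + S) = -3 + ((S + 4*S²) + S) = -3 + (2*S + 4*S²) = -3 + 2*S + 4*S²)
(-513 + h(O(2)))*1301 = (-513 + (-3 + 2*1 + 4*1²))*1301 = (-513 + (-3 + 2 + 4*1))*1301 = (-513 + (-3 + 2 + 4))*1301 = (-513 + 3)*1301 = -510*1301 = -663510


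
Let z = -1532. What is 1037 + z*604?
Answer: -924291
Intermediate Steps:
1037 + z*604 = 1037 - 1532*604 = 1037 - 925328 = -924291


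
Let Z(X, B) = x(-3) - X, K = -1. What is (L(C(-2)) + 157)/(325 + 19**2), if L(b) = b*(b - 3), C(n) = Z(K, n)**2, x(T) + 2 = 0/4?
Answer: 155/686 ≈ 0.22595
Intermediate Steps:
x(T) = -2 (x(T) = -2 + 0/4 = -2 + 0*(1/4) = -2 + 0 = -2)
Z(X, B) = -2 - X
C(n) = 1 (C(n) = (-2 - 1*(-1))**2 = (-2 + 1)**2 = (-1)**2 = 1)
L(b) = b*(-3 + b)
(L(C(-2)) + 157)/(325 + 19**2) = (1*(-3 + 1) + 157)/(325 + 19**2) = (1*(-2) + 157)/(325 + 361) = (-2 + 157)/686 = 155*(1/686) = 155/686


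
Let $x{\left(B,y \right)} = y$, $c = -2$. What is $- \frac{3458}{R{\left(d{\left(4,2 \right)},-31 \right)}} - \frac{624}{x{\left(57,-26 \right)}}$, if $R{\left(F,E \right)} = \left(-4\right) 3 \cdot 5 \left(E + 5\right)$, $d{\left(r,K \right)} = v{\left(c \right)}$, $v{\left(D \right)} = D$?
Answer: $\frac{1307}{60} \approx 21.783$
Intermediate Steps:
$d{\left(r,K \right)} = -2$
$R{\left(F,E \right)} = -300 - 60 E$ ($R{\left(F,E \right)} = - 12 \cdot 5 \left(5 + E\right) = - 12 \left(25 + 5 E\right) = -300 - 60 E$)
$- \frac{3458}{R{\left(d{\left(4,2 \right)},-31 \right)}} - \frac{624}{x{\left(57,-26 \right)}} = - \frac{3458}{-300 - -1860} - \frac{624}{-26} = - \frac{3458}{-300 + 1860} - -24 = - \frac{3458}{1560} + 24 = \left(-3458\right) \frac{1}{1560} + 24 = - \frac{133}{60} + 24 = \frac{1307}{60}$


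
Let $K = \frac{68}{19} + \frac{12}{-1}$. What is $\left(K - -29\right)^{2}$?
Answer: $\frac{152881}{361} \approx 423.49$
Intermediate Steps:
$K = - \frac{160}{19}$ ($K = 68 \cdot \frac{1}{19} + 12 \left(-1\right) = \frac{68}{19} - 12 = - \frac{160}{19} \approx -8.4211$)
$\left(K - -29\right)^{2} = \left(- \frac{160}{19} - -29\right)^{2} = \left(- \frac{160}{19} + \left(-39 + 68\right)\right)^{2} = \left(- \frac{160}{19} + 29\right)^{2} = \left(\frac{391}{19}\right)^{2} = \frac{152881}{361}$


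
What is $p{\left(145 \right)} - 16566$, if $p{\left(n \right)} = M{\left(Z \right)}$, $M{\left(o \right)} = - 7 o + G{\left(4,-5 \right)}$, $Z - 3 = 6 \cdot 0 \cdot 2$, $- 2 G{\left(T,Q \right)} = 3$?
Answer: $- \frac{33177}{2} \approx -16589.0$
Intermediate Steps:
$G{\left(T,Q \right)} = - \frac{3}{2}$ ($G{\left(T,Q \right)} = \left(- \frac{1}{2}\right) 3 = - \frac{3}{2}$)
$Z = 3$ ($Z = 3 + 6 \cdot 0 \cdot 2 = 3 + 0 \cdot 2 = 3 + 0 = 3$)
$M{\left(o \right)} = - \frac{3}{2} - 7 o$ ($M{\left(o \right)} = - 7 o - \frac{3}{2} = - \frac{3}{2} - 7 o$)
$p{\left(n \right)} = - \frac{45}{2}$ ($p{\left(n \right)} = - \frac{3}{2} - 21 = - \frac{45}{2}$)
$p{\left(145 \right)} - 16566 = - \frac{45}{2} - 16566 = - \frac{33177}{2}$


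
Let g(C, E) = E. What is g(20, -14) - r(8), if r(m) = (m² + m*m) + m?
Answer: -150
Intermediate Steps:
r(m) = m + 2*m² (r(m) = (m² + m²) + m = 2*m² + m = m + 2*m²)
g(20, -14) - r(8) = -14 - 8*(1 + 2*8) = -14 - 8*(1 + 16) = -14 - 8*17 = -14 - 1*136 = -14 - 136 = -150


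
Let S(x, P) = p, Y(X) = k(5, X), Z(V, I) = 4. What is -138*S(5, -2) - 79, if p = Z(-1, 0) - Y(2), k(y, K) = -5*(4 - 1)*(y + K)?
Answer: -15121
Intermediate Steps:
k(y, K) = -15*K - 15*y (k(y, K) = -15*(K + y) = -5*(3*K + 3*y) = -15*K - 15*y)
Y(X) = -75 - 15*X (Y(X) = -15*X - 15*5 = -15*X - 75 = -75 - 15*X)
p = 109 (p = 4 - (-75 - 15*2) = 4 - (-75 - 30) = 4 - 1*(-105) = 4 + 105 = 109)
S(x, P) = 109
-138*S(5, -2) - 79 = -138*109 - 79 = -15042 - 79 = -15121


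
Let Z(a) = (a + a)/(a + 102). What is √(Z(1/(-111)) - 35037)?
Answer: I*√4490518564159/11321 ≈ 187.18*I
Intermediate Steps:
Z(a) = 2*a/(102 + a) (Z(a) = (2*a)/(102 + a) = 2*a/(102 + a))
√(Z(1/(-111)) - 35037) = √(2/(-111*(102 + 1/(-111))) - 35037) = √(2*(-1/111)/(102 - 1/111) - 35037) = √(2*(-1/111)/(11321/111) - 35037) = √(2*(-1/111)*(111/11321) - 35037) = √(-2/11321 - 35037) = √(-396653879/11321) = I*√4490518564159/11321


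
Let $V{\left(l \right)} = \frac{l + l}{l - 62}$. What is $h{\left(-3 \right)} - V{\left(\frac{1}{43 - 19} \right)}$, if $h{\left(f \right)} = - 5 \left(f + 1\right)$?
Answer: $\frac{14872}{1487} \approx 10.001$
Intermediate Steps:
$V{\left(l \right)} = \frac{2 l}{-62 + l}$
$h{\left(f \right)} = -5 - 5 f$ ($h{\left(f \right)} = - 5 \left(1 + f\right) = -5 - 5 f$)
$h{\left(-3 \right)} - V{\left(\frac{1}{43 - 19} \right)} = \left(-5 - -15\right) - \frac{2}{\left(43 - 19\right) \left(-62 + \frac{1}{43 - 19}\right)} = \left(-5 + 15\right) - \frac{2}{24 \left(-62 + \frac{1}{24}\right)} = 10 - 2 \cdot \frac{1}{24} \frac{1}{-62 + \frac{1}{24}} = 10 - 2 \cdot \frac{1}{24} \frac{1}{- \frac{1487}{24}} = 10 - 2 \cdot \frac{1}{24} \left(- \frac{24}{1487}\right) = 10 - - \frac{2}{1487} = 10 + \frac{2}{1487} = \frac{14872}{1487}$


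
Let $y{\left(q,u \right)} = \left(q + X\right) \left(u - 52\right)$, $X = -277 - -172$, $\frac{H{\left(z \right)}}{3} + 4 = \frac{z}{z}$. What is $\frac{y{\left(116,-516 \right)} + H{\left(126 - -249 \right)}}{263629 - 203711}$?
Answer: $- \frac{6257}{59918} \approx -0.10443$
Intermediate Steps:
$H{\left(z \right)} = -9$ ($H{\left(z \right)} = -12 + 3 \frac{z}{z} = -12 + 3 \cdot 1 = -12 + 3 = -9$)
$X = -105$ ($X = -277 + 172 = -105$)
$y{\left(q,u \right)} = \left(-105 + q\right) \left(-52 + u\right)$ ($y{\left(q,u \right)} = \left(q - 105\right) \left(u - 52\right) = \left(-105 + q\right) \left(-52 + u\right)$)
$\frac{y{\left(116,-516 \right)} + H{\left(126 - -249 \right)}}{263629 - 203711} = \frac{\left(5460 - -54180 - 6032 + 116 \left(-516\right)\right) - 9}{263629 - 203711} = \frac{\left(5460 + 54180 - 6032 - 59856\right) - 9}{59918} = \left(-6248 - 9\right) \frac{1}{59918} = \left(-6257\right) \frac{1}{59918} = - \frac{6257}{59918}$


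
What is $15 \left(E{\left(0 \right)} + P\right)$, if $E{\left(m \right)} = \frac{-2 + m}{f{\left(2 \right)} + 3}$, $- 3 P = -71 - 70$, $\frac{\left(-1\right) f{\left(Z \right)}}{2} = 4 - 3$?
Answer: $675$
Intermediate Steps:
$f{\left(Z \right)} = -2$ ($f{\left(Z \right)} = - 2 \left(4 - 3\right) = \left(-2\right) 1 = -2$)
$P = 47$ ($P = - \frac{-71 - 70}{3} = \left(- \frac{1}{3}\right) \left(-141\right) = 47$)
$E{\left(m \right)} = -2 + m$ ($E{\left(m \right)} = \frac{-2 + m}{-2 + 3} = \frac{-2 + m}{1} = \left(-2 + m\right) 1 = -2 + m$)
$15 \left(E{\left(0 \right)} + P\right) = 15 \left(\left(-2 + 0\right) + 47\right) = 15 \left(-2 + 47\right) = 15 \cdot 45 = 675$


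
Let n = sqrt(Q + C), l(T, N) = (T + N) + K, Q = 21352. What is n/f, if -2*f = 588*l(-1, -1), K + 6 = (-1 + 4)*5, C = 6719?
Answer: -sqrt(3119)/686 ≈ -0.081411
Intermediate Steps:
K = 9 (K = -6 + (-1 + 4)*5 = -6 + 3*5 = -6 + 15 = 9)
l(T, N) = 9 + N + T (l(T, N) = (T + N) + 9 = (N + T) + 9 = 9 + N + T)
n = 3*sqrt(3119) (n = sqrt(21352 + 6719) = sqrt(28071) = 3*sqrt(3119) ≈ 167.54)
f = -2058 (f = -294*(9 - 1 - 1) = -294*7 = -1/2*4116 = -2058)
n/f = (3*sqrt(3119))/(-2058) = (3*sqrt(3119))*(-1/2058) = -sqrt(3119)/686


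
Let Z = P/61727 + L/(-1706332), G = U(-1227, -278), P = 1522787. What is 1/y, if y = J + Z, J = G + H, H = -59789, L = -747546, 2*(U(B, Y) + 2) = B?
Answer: -26331688841/1589891367606378 ≈ -1.6562e-5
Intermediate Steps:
U(B, Y) = -2 + B/2
G = -1231/2 (G = -2 + (½)*(-1227) = -2 - 1227/2 = -1231/2 ≈ -615.50)
J = -120809/2 (J = -1231/2 - 59789 = -120809/2 ≈ -60405.)
Z = 1322261979613/52663377682 (Z = 1522787/61727 - 747546/(-1706332) = 1522787*(1/61727) - 747546*(-1/1706332) = 1522787/61727 + 373773/853166 = 1322261979613/52663377682 ≈ 25.108)
y = -1589891367606378/26331688841 (y = -120809/2 + 1322261979613/52663377682 = -1589891367606378/26331688841 ≈ -60379.)
1/y = 1/(-1589891367606378/26331688841) = -26331688841/1589891367606378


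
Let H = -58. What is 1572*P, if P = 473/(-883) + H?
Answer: -81251964/883 ≈ -92018.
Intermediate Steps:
P = -51687/883 (P = 473/(-883) - 58 = 473*(-1/883) - 58 = -473/883 - 58 = -51687/883 ≈ -58.536)
1572*P = 1572*(-51687/883) = -81251964/883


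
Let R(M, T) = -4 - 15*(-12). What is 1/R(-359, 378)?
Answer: 1/176 ≈ 0.0056818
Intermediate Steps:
R(M, T) = 176 (R(M, T) = -4 + 180 = 176)
1/R(-359, 378) = 1/176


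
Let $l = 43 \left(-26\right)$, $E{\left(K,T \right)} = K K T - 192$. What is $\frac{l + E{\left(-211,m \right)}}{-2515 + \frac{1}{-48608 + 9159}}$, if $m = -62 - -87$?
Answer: $- \frac{3986913185}{9019476} \approx -442.03$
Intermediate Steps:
$m = 25$ ($m = -62 + 87 = 25$)
$E{\left(K,T \right)} = -192 + T K^{2}$ ($E{\left(K,T \right)} = K^{2} T - 192 = T K^{2} - 192 = -192 + T K^{2}$)
$l = -1118$
$\frac{l + E{\left(-211,m \right)}}{-2515 + \frac{1}{-48608 + 9159}} = \frac{-1118 - \left(192 - 25 \left(-211\right)^{2}\right)}{-2515 + \frac{1}{-48608 + 9159}} = \frac{-1118 + \left(-192 + 25 \cdot 44521\right)}{-2515 + \frac{1}{-39449}} = \frac{-1118 + \left(-192 + 1113025\right)}{-2515 - \frac{1}{39449}} = \frac{-1118 + 1112833}{- \frac{99214236}{39449}} = 1111715 \left(- \frac{39449}{99214236}\right) = - \frac{3986913185}{9019476}$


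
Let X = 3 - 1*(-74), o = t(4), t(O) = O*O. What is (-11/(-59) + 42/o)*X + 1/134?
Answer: 6846229/31624 ≈ 216.49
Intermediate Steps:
t(O) = O²
o = 16 (o = 4² = 16)
X = 77 (X = 3 + 74 = 77)
(-11/(-59) + 42/o)*X + 1/134 = (-11/(-59) + 42/16)*77 + 1/134 = (-11*(-1/59) + 42*(1/16))*77 + 1/134 = (11/59 + 21/8)*77 + 1/134 = (1327/472)*77 + 1/134 = 102179/472 + 1/134 = 6846229/31624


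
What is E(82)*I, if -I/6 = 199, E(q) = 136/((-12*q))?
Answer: 6766/41 ≈ 165.02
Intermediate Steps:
E(q) = -34/(3*q) (E(q) = 136*(-1/(12*q)) = -34/(3*q))
I = -1194 (I = -6*199 = -1194)
E(82)*I = -34/3/82*(-1194) = -34/3*1/82*(-1194) = -17/123*(-1194) = 6766/41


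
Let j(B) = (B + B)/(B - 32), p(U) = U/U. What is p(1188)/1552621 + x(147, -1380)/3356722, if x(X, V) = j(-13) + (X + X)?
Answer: 10366298233/117263634038145 ≈ 8.8402e-5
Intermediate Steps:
p(U) = 1
j(B) = 2*B/(-32 + B) (j(B) = (2*B)/(-32 + B) = 2*B/(-32 + B))
x(X, V) = 26/45 + 2*X (x(X, V) = 2*(-13)/(-32 - 13) + (X + X) = 2*(-13)/(-45) + 2*X = 2*(-13)*(-1/45) + 2*X = 26/45 + 2*X)
p(1188)/1552621 + x(147, -1380)/3356722 = 1/1552621 + (26/45 + 2*147)/3356722 = 1*(1/1552621) + (26/45 + 294)*(1/3356722) = 1/1552621 + (13256/45)*(1/3356722) = 1/1552621 + 6628/75526245 = 10366298233/117263634038145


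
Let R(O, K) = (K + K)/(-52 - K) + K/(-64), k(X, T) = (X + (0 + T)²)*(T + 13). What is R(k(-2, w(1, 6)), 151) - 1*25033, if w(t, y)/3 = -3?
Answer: -325278717/12992 ≈ -25037.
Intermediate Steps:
w(t, y) = -9 (w(t, y) = 3*(-3) = -9)
k(X, T) = (13 + T)*(X + T²) (k(X, T) = (X + T²)*(13 + T) = (13 + T)*(X + T²))
R(O, K) = -K/64 + 2*K/(-52 - K) (R(O, K) = (2*K)/(-52 - K) + K*(-1/64) = 2*K/(-52 - K) - K/64 = -K/64 + 2*K/(-52 - K))
R(k(-2, w(1, 6)), 151) - 1*25033 = -1*151*(180 + 151)/(3328 + 64*151) - 1*25033 = -1*151*331/(3328 + 9664) - 25033 = -1*151*331/12992 - 25033 = -1*151*1/12992*331 - 25033 = -49981/12992 - 25033 = -325278717/12992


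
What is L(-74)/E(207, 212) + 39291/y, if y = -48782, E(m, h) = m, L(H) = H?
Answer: -11743105/10097874 ≈ -1.1629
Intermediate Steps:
L(-74)/E(207, 212) + 39291/y = -74/207 + 39291/(-48782) = -74*1/207 + 39291*(-1/48782) = -74/207 - 39291/48782 = -11743105/10097874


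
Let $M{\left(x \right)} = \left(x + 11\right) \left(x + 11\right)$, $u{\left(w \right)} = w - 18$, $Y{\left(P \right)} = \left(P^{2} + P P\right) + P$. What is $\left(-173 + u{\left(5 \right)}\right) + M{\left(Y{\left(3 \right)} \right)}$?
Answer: $838$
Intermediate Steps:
$Y{\left(P \right)} = P + 2 P^{2}$ ($Y{\left(P \right)} = \left(P^{2} + P^{2}\right) + P = 2 P^{2} + P = P + 2 P^{2}$)
$u{\left(w \right)} = -18 + w$
$M{\left(x \right)} = \left(11 + x\right)^{2}$ ($M{\left(x \right)} = \left(11 + x\right) \left(11 + x\right) = \left(11 + x\right)^{2}$)
$\left(-173 + u{\left(5 \right)}\right) + M{\left(Y{\left(3 \right)} \right)} = \left(-173 + \left(-18 + 5\right)\right) + \left(11 + 3 \left(1 + 2 \cdot 3\right)\right)^{2} = \left(-173 - 13\right) + \left(11 + 3 \left(1 + 6\right)\right)^{2} = -186 + \left(11 + 3 \cdot 7\right)^{2} = -186 + \left(11 + 21\right)^{2} = -186 + 32^{2} = -186 + 1024 = 838$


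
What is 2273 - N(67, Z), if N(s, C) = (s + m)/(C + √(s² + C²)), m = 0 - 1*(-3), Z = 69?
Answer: 10208327/4489 - 350*√370/4489 ≈ 2272.6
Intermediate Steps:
m = 3 (m = 0 + 3 = 3)
N(s, C) = (3 + s)/(C + √(C² + s²)) (N(s, C) = (s + 3)/(C + √(s² + C²)) = (3 + s)/(C + √(C² + s²)))
2273 - N(67, Z) = 2273 - (3 + 67)/(69 + √(69² + 67²)) = 2273 - 70/(69 + √(4761 + 4489)) = 2273 - 70/(69 + √9250) = 2273 - 70/(69 + 5*√370)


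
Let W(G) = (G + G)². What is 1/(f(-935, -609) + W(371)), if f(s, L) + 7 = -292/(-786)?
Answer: 393/216369047 ≈ 1.8163e-6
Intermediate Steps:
f(s, L) = -2605/393 (f(s, L) = -7 - 292/(-786) = -7 - 292*(-1/786) = -7 + 146/393 = -2605/393)
W(G) = 4*G² (W(G) = (2*G)² = 4*G²)
1/(f(-935, -609) + W(371)) = 1/(-2605/393 + 4*371²) = 1/(-2605/393 + 4*137641) = 1/(-2605/393 + 550564) = 1/(216369047/393) = 393/216369047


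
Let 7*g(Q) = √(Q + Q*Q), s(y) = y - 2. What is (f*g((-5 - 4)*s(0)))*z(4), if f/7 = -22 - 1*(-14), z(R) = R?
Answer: -96*√38 ≈ -591.78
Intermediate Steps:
s(y) = -2 + y
g(Q) = √(Q + Q²)/7 (g(Q) = √(Q + Q*Q)/7 = √(Q + Q²)/7)
f = -56 (f = 7*(-22 - 1*(-14)) = 7*(-22 + 14) = 7*(-8) = -56)
(f*g((-5 - 4)*s(0)))*z(4) = -8*√(((-5 - 4)*(-2 + 0))*(1 + (-5 - 4)*(-2 + 0)))*4 = -8*√((-9*(-2))*(1 - 9*(-2)))*4 = -8*√(18*(1 + 18))*4 = -8*√(18*19)*4 = -8*√342*4 = -8*3*√38*4 = -24*√38*4 = -96*√38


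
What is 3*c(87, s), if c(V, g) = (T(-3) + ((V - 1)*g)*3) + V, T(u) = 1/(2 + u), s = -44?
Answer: -33798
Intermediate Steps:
c(V, g) = -1 + V + 3*g*(-1 + V) (c(V, g) = (1/(2 - 3) + ((V - 1)*g)*3) + V = (1/(-1) + ((-1 + V)*g)*3) + V = (-1 + (g*(-1 + V))*3) + V = (-1 + 3*g*(-1 + V)) + V = -1 + V + 3*g*(-1 + V))
3*c(87, s) = 3*(-1 + 87 - 3*(-44) + 3*87*(-44)) = 3*(-1 + 87 + 132 - 11484) = 3*(-11266) = -33798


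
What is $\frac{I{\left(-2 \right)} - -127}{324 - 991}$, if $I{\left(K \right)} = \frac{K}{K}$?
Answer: $- \frac{128}{667} \approx -0.1919$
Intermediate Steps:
$I{\left(K \right)} = 1$
$\frac{I{\left(-2 \right)} - -127}{324 - 991} = \frac{1 - -127}{324 - 991} = \frac{1 + 127}{-667} = 128 \left(- \frac{1}{667}\right) = - \frac{128}{667}$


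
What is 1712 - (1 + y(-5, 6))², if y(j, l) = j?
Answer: 1696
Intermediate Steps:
1712 - (1 + y(-5, 6))² = 1712 - (1 - 5)² = 1712 - 1*(-4)² = 1712 - 1*16 = 1712 - 16 = 1696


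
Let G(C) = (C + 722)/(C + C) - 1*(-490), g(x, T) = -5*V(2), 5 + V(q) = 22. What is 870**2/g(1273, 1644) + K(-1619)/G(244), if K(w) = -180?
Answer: -18172855980/2040731 ≈ -8905.1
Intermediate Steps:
V(q) = 17 (V(q) = -5 + 22 = 17)
g(x, T) = -85 (g(x, T) = -5*17 = -85)
G(C) = 490 + (722 + C)/(2*C) (G(C) = (722 + C)/((2*C)) + 490 = (722 + C)*(1/(2*C)) + 490 = (722 + C)/(2*C) + 490 = 490 + (722 + C)/(2*C))
870**2/g(1273, 1644) + K(-1619)/G(244) = 870**2/(-85) - 180/(981/2 + 361/244) = 756900*(-1/85) - 180/(981/2 + 361*(1/244)) = -151380/17 - 180/(981/2 + 361/244) = -151380/17 - 180/120043/244 = -151380/17 - 180*244/120043 = -151380/17 - 43920/120043 = -18172855980/2040731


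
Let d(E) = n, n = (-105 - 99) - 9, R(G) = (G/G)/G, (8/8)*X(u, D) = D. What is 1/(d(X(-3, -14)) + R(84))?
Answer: -84/17891 ≈ -0.0046951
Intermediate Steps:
X(u, D) = D
R(G) = 1/G
n = -213 (n = -204 - 9 = -213)
d(E) = -213
1/(d(X(-3, -14)) + R(84)) = 1/(-213 + 1/84) = 1/(-17891/84) = -84/17891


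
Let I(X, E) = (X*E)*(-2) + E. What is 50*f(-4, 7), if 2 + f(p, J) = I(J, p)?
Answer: 2500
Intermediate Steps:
I(X, E) = E - 2*E*X (I(X, E) = (E*X)*(-2) + E = -2*E*X + E = E - 2*E*X)
f(p, J) = -2 + p*(1 - 2*J)
50*f(-4, 7) = 50*(-2 - 4 - 2*7*(-4)) = 50*(-2 - 4 + 56) = 50*50 = 2500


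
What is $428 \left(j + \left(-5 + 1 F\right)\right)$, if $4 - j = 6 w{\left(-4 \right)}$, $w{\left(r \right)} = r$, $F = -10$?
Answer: $5564$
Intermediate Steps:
$j = 28$ ($j = 4 - 6 \left(-4\right) = 4 - -24 = 4 + 24 = 28$)
$428 \left(j + \left(-5 + 1 F\right)\right) = 428 \left(28 + \left(-5 + 1 \left(-10\right)\right)\right) = 428 \left(28 - 15\right) = 428 \cdot 13 = 5564$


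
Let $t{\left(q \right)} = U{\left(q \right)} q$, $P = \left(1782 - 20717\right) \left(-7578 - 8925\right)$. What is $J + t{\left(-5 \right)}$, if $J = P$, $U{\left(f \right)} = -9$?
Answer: $312484350$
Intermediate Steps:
$P = 312484305$ ($P = \left(-18935\right) \left(-16503\right) = 312484305$)
$t{\left(q \right)} = - 9 q$
$J = 312484305$
$J + t{\left(-5 \right)} = 312484305 - -45 = 312484305 + 45 = 312484350$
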